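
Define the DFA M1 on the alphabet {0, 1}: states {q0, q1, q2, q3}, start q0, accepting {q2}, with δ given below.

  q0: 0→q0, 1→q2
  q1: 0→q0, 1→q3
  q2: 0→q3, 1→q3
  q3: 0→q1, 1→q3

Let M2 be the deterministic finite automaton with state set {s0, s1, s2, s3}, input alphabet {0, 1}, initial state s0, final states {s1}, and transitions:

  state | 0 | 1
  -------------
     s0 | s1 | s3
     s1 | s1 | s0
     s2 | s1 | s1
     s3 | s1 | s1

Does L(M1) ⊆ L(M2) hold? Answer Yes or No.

No

The string 1 is in L(M1) but not in L(M2).
So L(M1) ⊄ L(M2).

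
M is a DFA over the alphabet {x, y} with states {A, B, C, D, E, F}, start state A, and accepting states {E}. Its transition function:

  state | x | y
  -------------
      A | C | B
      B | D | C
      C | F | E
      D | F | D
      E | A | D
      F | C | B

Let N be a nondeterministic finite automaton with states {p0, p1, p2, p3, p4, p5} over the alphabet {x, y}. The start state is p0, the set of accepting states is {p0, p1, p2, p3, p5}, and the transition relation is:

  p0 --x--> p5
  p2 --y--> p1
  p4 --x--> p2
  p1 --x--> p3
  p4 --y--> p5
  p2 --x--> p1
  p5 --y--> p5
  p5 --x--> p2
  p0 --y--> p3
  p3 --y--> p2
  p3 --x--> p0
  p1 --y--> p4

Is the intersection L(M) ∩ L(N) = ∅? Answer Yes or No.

The string xy is accepted by both M and N.
Hence L(M) ∩ L(N) ≠ ∅.

No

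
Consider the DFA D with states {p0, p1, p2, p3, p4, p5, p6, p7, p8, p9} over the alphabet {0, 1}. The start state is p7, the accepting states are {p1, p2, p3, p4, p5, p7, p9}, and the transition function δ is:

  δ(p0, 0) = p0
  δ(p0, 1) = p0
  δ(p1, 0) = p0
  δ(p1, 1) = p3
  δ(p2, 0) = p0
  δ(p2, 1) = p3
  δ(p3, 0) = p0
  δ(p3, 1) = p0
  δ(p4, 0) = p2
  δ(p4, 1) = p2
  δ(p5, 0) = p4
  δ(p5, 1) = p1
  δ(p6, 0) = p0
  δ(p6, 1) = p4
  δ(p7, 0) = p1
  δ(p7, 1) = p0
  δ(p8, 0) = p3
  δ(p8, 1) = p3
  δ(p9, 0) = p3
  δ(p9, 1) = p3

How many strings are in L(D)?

3

The useful subgraph on states {p1, p3, p7} is acyclic, so L(D) is finite; the longest accepting path visits 3 useful states, giving maximum string length 2.
Counting accepting paths from p7 by length: 1 of length 0, 1 of length 1, 1 of length 2. Total 3.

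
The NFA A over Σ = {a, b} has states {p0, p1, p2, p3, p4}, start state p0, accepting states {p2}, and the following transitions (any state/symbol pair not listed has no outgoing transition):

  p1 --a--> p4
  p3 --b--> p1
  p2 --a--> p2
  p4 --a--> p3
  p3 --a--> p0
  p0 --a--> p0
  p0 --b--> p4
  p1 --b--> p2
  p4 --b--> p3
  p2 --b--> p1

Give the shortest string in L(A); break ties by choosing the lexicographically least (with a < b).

A breadth-first search from p0 reaches an accepting state first via the path p0 → p4 → p3 → p1 → p2 on input babb.
No string of length < 4 is accepted (BFS exhausts all shorter strings without reaching an accepting state), and babb is the lexicographically least accepting string of length 4.

babb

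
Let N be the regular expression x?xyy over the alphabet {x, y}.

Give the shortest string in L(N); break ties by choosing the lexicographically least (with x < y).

By inspection of the expression, no string of length less than 3 matches, and xyy is the lexicographically first match of length 3.

xyy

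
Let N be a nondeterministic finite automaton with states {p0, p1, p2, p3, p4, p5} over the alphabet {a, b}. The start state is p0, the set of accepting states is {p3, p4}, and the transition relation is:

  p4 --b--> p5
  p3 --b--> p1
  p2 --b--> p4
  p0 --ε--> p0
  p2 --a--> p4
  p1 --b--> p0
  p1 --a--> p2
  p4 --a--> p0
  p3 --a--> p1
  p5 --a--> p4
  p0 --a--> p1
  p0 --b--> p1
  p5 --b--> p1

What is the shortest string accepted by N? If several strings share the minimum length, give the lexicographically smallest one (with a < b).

aaa

A breadth-first search from p0 reaches an accepting state first via the path p0 → p1 → p2 → p4 on input aaa.
No string of length < 3 is accepted (BFS exhausts all shorter strings without reaching an accepting state), and aaa is the lexicographically least accepting string of length 3.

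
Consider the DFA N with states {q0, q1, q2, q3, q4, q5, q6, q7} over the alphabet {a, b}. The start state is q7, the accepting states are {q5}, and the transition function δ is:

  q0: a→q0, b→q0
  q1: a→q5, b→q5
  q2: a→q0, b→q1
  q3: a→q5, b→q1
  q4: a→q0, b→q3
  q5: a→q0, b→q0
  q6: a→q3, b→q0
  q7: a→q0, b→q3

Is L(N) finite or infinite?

The useful states (reachable from q7 and able to reach an accepting state) are {q1, q3, q5, q7}.
Restricted to these states the transition graph has no cycle, so every accepting path has bounded length and L is finite.

finite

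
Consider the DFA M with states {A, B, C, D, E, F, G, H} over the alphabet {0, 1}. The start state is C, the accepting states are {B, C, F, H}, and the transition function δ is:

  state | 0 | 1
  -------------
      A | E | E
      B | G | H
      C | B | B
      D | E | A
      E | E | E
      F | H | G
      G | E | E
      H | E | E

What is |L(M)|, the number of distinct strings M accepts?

The useful subgraph on states {B, C, H} is acyclic, so L(M) is finite; the longest accepting path visits 3 useful states, giving maximum string length 2.
Counting accepting paths from C by length: 1 of length 0, 2 of length 1, 2 of length 2. Total 5.

5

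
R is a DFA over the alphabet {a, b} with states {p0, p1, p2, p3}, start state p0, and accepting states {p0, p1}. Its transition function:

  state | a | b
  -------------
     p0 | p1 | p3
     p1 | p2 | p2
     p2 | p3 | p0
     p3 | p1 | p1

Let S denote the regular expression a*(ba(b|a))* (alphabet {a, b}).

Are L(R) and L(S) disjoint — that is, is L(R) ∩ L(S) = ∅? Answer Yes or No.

No

The empty string ε is accepted by both R and S.
Hence L(R) ∩ L(S) ≠ ∅.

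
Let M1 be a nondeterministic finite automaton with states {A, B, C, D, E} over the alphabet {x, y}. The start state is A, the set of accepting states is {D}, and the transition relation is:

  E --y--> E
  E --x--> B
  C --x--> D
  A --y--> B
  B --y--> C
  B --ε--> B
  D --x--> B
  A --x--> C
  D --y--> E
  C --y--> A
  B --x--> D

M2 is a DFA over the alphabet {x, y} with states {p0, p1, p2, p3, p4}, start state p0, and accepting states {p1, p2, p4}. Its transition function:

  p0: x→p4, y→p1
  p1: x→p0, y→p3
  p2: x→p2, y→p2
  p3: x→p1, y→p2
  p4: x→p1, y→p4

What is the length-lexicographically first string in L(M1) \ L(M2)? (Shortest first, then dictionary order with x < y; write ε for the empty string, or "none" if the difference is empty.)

yx

The string yx is accepted by M1 but not by M2.
No shorter string lies in the difference, and yx is the lexicographically first length-2 string in L(M1) \ L(M2).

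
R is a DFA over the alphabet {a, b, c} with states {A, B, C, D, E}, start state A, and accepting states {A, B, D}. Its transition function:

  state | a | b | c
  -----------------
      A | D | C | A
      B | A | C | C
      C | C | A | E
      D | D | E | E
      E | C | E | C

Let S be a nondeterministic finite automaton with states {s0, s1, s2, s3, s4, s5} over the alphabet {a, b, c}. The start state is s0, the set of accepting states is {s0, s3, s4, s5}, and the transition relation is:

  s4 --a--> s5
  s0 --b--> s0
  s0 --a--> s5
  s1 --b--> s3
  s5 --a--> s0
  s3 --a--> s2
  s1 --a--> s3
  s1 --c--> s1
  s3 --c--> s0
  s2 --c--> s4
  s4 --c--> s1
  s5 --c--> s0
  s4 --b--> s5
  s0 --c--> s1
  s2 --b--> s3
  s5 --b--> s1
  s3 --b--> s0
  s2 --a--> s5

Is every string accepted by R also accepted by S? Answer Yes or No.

No

The string c is in L(R) but not in L(S).
So L(R) ⊄ L(S).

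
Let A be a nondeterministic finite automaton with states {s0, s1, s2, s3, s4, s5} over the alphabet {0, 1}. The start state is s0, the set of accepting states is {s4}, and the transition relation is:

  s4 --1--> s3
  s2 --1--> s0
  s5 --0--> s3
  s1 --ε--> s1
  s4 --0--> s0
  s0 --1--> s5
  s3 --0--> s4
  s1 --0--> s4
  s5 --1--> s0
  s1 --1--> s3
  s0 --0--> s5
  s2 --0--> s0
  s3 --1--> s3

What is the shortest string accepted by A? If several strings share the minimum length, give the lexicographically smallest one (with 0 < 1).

000

A breadth-first search from s0 reaches an accepting state first via the path s0 → s5 → s3 → s4 on input 000.
No string of length < 3 is accepted (BFS exhausts all shorter strings without reaching an accepting state), and 000 is the lexicographically least accepting string of length 3.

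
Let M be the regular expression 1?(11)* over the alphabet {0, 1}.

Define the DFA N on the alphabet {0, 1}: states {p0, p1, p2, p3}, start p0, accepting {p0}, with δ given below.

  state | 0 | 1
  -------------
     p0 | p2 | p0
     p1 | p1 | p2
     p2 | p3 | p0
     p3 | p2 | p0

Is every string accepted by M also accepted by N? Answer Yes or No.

Yes

Converting the expression M to a DFA (subset construction, then merging equivalent states) gives the minimal DFA with states {m0, m1}, start state m0, accepting states {m0} and transitions m0: 0→m1, 1→m0; m1: 0→m1, 1→m1.
Exploring the product automaton M × N from the start pair (m0, p0), following both machines on each input symbol, reaches 4 state pairs: (m0, p0), (m1, p2), (m1, p3), (m1, p0).
M accepts in {m0} and N accepts in {p0}. The reachable pairs whose M-component is accepting are (m0, p0); in each of them the N-component is accepting too, so the product for L(M) \ L(N) (M-component accepting, N-component rejecting) has no reachable accepting pair and the difference is empty.
Hence every string in L(M) is also in L(N).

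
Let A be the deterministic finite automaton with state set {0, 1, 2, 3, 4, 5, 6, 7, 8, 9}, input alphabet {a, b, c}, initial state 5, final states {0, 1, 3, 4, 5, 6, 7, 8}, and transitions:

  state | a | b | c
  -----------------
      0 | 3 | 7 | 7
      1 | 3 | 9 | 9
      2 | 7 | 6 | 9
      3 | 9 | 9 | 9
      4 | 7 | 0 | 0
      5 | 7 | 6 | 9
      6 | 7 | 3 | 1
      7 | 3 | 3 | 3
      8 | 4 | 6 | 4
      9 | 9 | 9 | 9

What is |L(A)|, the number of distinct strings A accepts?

13

The useful subgraph on states {1, 3, 5, 6, 7} is acyclic, so L(A) is finite; the longest accepting path visits 4 useful states, giving maximum string length 3.
Counting accepting paths from 5 by length: 1 of length 0, 2 of length 1, 6 of length 2, 4 of length 3. Total 13.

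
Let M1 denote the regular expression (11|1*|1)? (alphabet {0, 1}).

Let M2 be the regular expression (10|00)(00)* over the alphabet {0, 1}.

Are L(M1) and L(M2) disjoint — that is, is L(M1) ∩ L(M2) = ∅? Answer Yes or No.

Yes

Converting the expression M1 to a DFA (subset construction, then merging equivalent states) gives the minimal DFA with states {r0, r1}, start state r0, accepting states {r0} and transitions r0: 0→r1, 1→r0; r1: 0→r1, 1→r1.
Converting the expression M2 to a DFA (subset construction, then merging equivalent states) gives the minimal DFA with states {t0, t1, t2, t3}, start state t0, accepting states {t2} and transitions t0: 0→t1, 1→t1; t1: 0→t2, 1→t3; t2: 0→t1, 1→t3; t3: 0→t3, 1→t3.
Exploring the product automaton M1 × M2 from the start pair (r0, t0), following both machines on each input symbol, reaches 6 state pairs: (r0, t0), (r1, t1), (r0, t1), (r1, t2), (r1, t3), (r0, t3).
M1 accepts in {r0} and M2 accepts in {t2}; no reachable pair has both components accepting, so no string drives both machines to acceptance simultaneously and L(M1) ∩ L(M2) = ∅.
So no string is accepted by both, and the intersection is empty.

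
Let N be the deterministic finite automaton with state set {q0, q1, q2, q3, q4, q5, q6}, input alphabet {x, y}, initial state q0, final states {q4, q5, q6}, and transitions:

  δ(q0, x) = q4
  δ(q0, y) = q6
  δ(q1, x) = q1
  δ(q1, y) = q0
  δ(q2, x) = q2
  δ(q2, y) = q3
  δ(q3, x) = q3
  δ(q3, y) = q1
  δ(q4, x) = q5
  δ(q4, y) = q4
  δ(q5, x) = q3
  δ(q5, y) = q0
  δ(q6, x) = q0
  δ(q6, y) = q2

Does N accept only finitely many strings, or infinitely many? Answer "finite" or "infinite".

infinite

State q4 is reachable from the start and can reach an accepting state, and it lies on the cycle q4 → q4.
Traversing that cycle any number of times yields accepted strings of unbounded length, so the language is infinite.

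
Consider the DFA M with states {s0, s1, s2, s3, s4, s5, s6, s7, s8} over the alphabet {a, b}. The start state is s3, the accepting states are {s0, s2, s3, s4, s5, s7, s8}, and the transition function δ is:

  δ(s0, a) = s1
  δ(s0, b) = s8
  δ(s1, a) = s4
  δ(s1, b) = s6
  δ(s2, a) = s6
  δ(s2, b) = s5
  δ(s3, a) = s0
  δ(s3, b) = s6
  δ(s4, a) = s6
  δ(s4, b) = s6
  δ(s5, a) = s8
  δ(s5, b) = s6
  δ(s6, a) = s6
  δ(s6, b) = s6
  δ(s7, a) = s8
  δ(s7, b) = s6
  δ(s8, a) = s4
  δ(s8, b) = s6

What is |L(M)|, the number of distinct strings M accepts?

The useful subgraph on states {s0, s1, s3, s4, s8} is acyclic, so L(M) is finite; the longest accepting path visits 4 useful states, giving maximum string length 3.
Counting accepting paths from s3 by length: 1 of length 0, 1 of length 1, 1 of length 2, 2 of length 3. Total 5.

5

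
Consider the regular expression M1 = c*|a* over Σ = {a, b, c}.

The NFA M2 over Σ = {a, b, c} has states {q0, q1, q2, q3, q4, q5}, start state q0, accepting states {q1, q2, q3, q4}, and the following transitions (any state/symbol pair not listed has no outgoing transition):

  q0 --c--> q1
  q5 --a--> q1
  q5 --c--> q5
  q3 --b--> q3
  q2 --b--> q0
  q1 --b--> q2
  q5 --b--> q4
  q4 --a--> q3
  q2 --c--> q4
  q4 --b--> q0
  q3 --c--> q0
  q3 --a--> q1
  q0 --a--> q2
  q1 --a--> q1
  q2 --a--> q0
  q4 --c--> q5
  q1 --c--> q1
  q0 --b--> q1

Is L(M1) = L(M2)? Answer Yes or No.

No

The empty string ε is accepted by M1 but rejected by M2.
So L(M1) ≠ L(M2).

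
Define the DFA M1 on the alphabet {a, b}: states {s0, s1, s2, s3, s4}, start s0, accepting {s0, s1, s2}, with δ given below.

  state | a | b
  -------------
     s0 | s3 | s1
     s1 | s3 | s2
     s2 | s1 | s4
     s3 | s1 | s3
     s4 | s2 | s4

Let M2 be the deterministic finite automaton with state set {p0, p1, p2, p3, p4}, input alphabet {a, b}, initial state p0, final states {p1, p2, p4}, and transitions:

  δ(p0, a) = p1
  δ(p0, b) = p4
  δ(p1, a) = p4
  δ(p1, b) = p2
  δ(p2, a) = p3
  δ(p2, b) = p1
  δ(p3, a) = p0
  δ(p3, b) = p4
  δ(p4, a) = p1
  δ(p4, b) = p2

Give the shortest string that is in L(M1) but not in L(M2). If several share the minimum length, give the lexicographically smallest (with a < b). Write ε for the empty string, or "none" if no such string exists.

The empty string ε is accepted by M1 but not by M2.
Since ε is the unique shortest string, it is the required witness.

ε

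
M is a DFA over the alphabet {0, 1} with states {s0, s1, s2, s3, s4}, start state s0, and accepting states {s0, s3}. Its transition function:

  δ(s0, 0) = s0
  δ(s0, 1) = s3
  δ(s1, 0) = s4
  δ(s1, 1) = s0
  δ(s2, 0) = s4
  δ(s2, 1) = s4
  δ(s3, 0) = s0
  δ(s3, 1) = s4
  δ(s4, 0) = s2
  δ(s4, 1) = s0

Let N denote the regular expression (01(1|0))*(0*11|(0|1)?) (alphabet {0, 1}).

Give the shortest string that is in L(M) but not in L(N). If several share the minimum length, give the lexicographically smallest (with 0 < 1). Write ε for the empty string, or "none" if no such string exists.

The string 00 is accepted by M but not by N.
No shorter string lies in the difference, and 00 is the lexicographically first length-2 string in L(M) \ L(N).

00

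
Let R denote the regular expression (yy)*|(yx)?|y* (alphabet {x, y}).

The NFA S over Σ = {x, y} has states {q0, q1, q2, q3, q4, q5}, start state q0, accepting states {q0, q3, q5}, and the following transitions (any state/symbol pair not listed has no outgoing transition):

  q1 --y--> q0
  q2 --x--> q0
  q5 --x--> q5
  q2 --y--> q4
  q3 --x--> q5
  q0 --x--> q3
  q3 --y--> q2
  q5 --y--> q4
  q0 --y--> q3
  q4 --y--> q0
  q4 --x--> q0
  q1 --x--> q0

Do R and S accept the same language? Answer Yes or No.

The string yy is accepted by R but rejected by S.
So L(R) ≠ L(S).

No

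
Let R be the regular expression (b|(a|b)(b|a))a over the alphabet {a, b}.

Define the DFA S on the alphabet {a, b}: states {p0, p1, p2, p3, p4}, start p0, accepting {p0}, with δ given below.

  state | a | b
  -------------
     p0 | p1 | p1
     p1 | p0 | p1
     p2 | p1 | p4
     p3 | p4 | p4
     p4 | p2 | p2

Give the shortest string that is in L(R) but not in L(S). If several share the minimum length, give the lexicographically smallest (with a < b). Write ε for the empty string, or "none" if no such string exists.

The string aaa is accepted by R but not by S.
No shorter string lies in the difference, and aaa is the lexicographically first length-3 string in L(R) \ L(S).

aaa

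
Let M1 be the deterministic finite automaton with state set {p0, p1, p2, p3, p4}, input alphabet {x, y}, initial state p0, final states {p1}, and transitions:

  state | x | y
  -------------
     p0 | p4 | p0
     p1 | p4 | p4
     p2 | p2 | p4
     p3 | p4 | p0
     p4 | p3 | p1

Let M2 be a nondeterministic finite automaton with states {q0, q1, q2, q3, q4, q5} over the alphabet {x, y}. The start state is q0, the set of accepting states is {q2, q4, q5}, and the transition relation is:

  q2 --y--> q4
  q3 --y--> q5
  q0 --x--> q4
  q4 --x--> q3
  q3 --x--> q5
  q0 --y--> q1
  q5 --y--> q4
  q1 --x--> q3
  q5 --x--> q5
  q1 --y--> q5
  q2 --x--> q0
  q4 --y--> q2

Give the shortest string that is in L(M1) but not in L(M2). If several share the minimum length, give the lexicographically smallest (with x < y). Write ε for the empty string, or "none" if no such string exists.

xyxy

The string xyxy is accepted by M1 but not by M2.
No shorter string lies in the difference, and xyxy is the lexicographically first length-4 string in L(M1) \ L(M2).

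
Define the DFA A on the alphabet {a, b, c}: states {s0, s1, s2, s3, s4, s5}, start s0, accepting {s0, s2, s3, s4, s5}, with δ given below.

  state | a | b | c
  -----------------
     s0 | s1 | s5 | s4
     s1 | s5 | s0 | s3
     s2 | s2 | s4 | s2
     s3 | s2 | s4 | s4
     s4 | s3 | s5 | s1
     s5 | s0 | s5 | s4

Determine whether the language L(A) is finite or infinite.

State s0 is reachable from the start and can reach an accepting state, and it lies on the cycle s0 → s1 → s0.
Traversing that cycle any number of times yields accepted strings of unbounded length, so the language is infinite.

infinite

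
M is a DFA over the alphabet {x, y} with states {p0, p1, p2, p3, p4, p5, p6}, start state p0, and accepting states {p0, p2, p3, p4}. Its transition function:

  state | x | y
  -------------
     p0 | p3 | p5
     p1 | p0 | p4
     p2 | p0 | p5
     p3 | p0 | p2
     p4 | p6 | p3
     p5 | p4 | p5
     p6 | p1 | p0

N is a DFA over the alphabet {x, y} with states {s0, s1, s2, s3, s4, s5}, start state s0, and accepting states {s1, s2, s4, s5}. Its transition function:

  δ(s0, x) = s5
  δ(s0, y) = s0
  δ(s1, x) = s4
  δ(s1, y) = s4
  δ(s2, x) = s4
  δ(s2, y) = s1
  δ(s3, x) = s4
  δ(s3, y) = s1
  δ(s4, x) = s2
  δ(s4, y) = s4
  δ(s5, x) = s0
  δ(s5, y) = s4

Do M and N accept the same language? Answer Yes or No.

The empty string ε is accepted by M but rejected by N.
So L(M) ≠ L(N).

No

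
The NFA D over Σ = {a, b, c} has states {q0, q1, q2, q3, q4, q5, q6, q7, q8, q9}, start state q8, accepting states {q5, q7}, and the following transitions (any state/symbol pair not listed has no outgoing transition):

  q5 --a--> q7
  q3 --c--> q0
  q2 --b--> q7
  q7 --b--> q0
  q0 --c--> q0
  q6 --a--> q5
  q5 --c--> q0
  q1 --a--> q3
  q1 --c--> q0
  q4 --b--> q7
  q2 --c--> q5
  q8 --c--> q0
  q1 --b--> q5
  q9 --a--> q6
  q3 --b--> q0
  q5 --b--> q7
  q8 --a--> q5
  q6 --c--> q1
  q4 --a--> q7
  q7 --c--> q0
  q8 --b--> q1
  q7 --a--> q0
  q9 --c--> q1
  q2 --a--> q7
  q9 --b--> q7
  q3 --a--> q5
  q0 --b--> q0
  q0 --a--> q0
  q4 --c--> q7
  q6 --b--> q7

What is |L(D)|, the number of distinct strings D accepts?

The useful subgraph on states {q1, q3, q5, q7, q8} is acyclic, so L(D) is finite; the longest accepting path visits 5 useful states, giving maximum string length 4.
Counting accepting paths from q8 by length: 1 of length 1, 3 of length 2, 3 of length 3, 2 of length 4. Total 9.

9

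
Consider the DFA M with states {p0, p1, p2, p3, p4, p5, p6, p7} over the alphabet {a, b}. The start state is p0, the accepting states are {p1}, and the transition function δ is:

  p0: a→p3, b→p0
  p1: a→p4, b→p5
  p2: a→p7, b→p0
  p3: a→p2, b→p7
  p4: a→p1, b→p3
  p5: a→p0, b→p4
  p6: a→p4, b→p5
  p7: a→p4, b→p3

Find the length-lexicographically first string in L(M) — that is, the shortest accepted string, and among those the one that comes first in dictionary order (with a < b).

abaa

A breadth-first search from p0 reaches an accepting state first via the path p0 → p3 → p7 → p4 → p1 on input abaa.
No string of length < 4 is accepted (BFS exhausts all shorter strings without reaching an accepting state), and abaa is the lexicographically least accepting string of length 4.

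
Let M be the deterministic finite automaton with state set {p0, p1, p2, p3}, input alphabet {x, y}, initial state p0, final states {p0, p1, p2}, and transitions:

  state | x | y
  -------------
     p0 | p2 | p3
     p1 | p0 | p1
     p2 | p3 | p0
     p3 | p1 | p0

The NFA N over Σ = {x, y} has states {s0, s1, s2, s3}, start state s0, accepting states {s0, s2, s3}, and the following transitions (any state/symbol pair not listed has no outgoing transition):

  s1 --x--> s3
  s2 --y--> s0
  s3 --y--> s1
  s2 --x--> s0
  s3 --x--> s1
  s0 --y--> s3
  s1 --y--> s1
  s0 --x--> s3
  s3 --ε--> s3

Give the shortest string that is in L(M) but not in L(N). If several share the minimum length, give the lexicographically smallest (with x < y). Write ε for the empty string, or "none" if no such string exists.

The string xy is accepted by M but not by N.
No shorter string lies in the difference, and xy is the lexicographically first length-2 string in L(M) \ L(N).

xy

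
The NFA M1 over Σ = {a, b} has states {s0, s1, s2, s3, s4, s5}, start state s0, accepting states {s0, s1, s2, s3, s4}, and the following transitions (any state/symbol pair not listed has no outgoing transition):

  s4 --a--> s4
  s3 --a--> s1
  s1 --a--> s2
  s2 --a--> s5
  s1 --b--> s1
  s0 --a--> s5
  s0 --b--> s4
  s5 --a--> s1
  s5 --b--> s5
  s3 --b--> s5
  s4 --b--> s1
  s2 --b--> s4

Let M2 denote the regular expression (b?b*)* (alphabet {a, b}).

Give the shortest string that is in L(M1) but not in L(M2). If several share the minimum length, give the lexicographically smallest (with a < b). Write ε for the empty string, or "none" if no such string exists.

aa

The string aa is accepted by M1 but not by M2.
No shorter string lies in the difference, and aa is the lexicographically first length-2 string in L(M1) \ L(M2).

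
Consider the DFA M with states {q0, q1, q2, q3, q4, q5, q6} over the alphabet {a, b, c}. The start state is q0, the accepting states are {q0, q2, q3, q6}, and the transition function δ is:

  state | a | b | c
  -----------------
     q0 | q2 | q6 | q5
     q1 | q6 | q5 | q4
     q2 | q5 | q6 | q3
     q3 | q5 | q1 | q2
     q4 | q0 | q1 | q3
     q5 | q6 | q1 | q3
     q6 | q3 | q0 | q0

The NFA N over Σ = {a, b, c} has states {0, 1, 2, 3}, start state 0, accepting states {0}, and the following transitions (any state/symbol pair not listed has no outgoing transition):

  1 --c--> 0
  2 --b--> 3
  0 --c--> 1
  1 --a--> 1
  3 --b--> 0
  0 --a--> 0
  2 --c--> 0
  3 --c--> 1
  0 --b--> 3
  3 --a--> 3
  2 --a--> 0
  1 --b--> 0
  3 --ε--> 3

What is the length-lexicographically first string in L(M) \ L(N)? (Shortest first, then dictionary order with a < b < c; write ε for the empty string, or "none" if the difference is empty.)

The string b is accepted by M but not by N.
No shorter string lies in the difference, and b is the lexicographically first length-1 string in L(M) \ L(N).

b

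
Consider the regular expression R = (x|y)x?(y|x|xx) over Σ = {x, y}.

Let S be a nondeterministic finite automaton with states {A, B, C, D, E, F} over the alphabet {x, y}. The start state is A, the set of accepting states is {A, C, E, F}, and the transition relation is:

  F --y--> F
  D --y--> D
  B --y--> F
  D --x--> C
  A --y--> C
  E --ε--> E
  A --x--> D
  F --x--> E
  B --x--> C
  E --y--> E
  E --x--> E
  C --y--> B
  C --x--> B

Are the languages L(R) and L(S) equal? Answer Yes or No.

No

The string xy is accepted by R but rejected by S.
So L(R) ≠ L(S).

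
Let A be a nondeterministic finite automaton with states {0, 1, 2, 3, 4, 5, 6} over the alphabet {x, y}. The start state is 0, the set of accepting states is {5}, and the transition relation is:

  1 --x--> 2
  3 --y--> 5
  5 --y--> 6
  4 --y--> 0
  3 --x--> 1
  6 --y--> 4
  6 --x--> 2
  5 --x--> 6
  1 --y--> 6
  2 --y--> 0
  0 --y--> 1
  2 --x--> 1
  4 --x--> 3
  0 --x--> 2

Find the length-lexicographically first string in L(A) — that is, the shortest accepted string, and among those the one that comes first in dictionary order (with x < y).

A breadth-first search from 0 reaches an accepting state first via the path 0 → 1 → 6 → 4 → 3 → 5 on input yyyxy.
No string of length < 5 is accepted (BFS exhausts all shorter strings without reaching an accepting state), and yyyxy is the lexicographically least accepting string of length 5.

yyyxy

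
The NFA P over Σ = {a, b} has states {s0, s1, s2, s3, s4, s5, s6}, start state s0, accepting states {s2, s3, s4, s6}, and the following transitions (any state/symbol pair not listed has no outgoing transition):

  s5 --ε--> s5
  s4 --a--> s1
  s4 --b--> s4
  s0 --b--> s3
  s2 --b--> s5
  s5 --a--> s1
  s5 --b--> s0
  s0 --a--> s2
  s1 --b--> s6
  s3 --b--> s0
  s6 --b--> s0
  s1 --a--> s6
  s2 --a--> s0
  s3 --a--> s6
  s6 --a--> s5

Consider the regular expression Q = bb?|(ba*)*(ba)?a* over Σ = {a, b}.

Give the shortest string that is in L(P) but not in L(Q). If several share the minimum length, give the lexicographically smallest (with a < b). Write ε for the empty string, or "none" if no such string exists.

The string aab is accepted by P but not by Q.
No shorter string lies in the difference, and aab is the lexicographically first length-3 string in L(P) \ L(Q).

aab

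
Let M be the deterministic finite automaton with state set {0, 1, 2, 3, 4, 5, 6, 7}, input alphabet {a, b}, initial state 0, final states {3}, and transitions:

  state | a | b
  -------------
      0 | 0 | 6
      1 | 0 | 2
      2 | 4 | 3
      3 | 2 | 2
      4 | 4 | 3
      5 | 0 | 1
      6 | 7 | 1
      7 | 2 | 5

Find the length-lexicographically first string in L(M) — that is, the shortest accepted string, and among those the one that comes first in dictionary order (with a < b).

baab

A breadth-first search from 0 reaches an accepting state first via the path 0 → 6 → 7 → 2 → 3 on input baab.
No string of length < 4 is accepted (BFS exhausts all shorter strings without reaching an accepting state), and baab is the lexicographically least accepting string of length 4.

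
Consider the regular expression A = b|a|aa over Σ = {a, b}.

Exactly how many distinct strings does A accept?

The expression has no Kleene star, so L(A) is finite. Expanding the alternatives gives {a, b, aa}.
That is 2 of length 1, 1 of length 2: 3 strings in all.

3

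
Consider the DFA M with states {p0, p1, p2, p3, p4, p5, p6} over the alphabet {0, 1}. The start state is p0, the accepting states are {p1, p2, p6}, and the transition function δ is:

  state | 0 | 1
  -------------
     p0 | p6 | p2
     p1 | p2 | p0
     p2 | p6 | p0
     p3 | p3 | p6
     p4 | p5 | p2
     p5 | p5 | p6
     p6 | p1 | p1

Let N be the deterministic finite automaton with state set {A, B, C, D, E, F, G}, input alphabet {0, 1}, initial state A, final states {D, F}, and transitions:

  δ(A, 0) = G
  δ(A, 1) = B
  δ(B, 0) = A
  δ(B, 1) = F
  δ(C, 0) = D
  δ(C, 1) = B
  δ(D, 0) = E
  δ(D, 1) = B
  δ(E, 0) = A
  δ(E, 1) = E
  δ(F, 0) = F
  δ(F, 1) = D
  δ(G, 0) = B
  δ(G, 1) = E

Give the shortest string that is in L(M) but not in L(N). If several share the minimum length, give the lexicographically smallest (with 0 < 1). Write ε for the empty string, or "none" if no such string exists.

The string 0 is accepted by M but not by N.
No shorter string lies in the difference, and 0 is the lexicographically first length-1 string in L(M) \ L(N).

0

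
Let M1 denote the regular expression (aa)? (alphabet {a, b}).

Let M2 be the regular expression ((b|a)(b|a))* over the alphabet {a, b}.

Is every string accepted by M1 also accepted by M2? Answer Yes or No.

Converting the expression M1 to a DFA (subset construction, then merging equivalent states) gives the minimal DFA with states {r0, r1, r2, r3}, start state r0, accepting states {r0, r3} and transitions r0: a→r1, b→r2; r1: a→r3, b→r2; r2: a→r2, b→r2; r3: a→r2, b→r2.
Converting the expression M2 to a DFA (subset construction, then merging equivalent states) gives the minimal DFA with states {t0, t1}, start state t0, accepting states {t0} and transitions t0: a→t1, b→t1; t1: a→t0, b→t0.
Exploring the product automaton M1 × M2 from the start pair (r0, t0), following both machines on each input symbol, reaches 5 state pairs: (r0, t0), (r1, t1), (r2, t1), (r3, t0), (r2, t0).
M1 accepts in {r0, r3} and M2 accepts in {t0}. The reachable pairs whose M1-component is accepting are (r0, t0), (r3, t0); in each of them the M2-component is accepting too, so the product for L(M1) \ L(M2) (M1-component accepting, M2-component rejecting) has no reachable accepting pair and the difference is empty.
Hence every string in L(M1) is also in L(M2).

Yes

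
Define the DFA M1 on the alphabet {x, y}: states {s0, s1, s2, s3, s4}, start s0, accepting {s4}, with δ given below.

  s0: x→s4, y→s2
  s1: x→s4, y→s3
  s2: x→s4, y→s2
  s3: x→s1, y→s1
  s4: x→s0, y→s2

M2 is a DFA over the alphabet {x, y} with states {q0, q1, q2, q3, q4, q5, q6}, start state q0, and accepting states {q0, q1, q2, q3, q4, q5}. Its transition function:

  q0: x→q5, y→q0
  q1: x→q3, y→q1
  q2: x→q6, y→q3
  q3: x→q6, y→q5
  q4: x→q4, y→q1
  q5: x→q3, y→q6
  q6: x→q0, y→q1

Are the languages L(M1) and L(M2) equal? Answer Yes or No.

No

The string xxx is accepted by M1 but rejected by M2.
So L(M1) ≠ L(M2).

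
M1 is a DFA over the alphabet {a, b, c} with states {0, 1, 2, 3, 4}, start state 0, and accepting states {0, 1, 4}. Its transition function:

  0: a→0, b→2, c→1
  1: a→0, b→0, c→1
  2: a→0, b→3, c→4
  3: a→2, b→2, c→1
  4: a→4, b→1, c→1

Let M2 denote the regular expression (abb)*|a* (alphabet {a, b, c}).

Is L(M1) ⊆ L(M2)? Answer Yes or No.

The string c is in L(M1) but not in L(M2).
So L(M1) ⊄ L(M2).

No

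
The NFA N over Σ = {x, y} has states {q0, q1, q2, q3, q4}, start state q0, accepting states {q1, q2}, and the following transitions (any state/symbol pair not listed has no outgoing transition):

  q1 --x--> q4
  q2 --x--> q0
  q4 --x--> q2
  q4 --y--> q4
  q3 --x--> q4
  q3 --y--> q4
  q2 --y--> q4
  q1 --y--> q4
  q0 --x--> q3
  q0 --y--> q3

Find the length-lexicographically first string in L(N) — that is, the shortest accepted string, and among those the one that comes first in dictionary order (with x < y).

xxx

A breadth-first search from q0 reaches an accepting state first via the path q0 → q3 → q4 → q2 on input xxx.
No string of length < 3 is accepted (BFS exhausts all shorter strings without reaching an accepting state), and xxx is the lexicographically least accepting string of length 3.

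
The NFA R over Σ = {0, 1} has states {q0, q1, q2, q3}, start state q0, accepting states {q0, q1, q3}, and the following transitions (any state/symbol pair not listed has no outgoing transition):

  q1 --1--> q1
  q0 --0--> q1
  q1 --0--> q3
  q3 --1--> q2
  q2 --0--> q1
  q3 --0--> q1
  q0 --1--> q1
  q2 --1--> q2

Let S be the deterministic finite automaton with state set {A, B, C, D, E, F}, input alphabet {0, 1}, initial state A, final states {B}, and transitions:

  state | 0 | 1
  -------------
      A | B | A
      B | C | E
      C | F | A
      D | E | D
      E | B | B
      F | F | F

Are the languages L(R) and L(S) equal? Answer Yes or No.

The empty string ε is accepted by R but rejected by S.
So L(R) ≠ L(S).

No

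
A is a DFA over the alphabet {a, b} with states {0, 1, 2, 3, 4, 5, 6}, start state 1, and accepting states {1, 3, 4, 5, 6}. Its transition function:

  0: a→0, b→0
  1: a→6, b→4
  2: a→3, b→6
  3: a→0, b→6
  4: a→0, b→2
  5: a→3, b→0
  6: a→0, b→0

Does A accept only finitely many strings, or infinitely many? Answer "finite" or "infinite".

finite

The useful states (reachable from 1 and able to reach an accepting state) are {1, 2, 3, 4, 6}.
Restricted to these states the transition graph has no cycle, so every accepting path has bounded length and L is finite.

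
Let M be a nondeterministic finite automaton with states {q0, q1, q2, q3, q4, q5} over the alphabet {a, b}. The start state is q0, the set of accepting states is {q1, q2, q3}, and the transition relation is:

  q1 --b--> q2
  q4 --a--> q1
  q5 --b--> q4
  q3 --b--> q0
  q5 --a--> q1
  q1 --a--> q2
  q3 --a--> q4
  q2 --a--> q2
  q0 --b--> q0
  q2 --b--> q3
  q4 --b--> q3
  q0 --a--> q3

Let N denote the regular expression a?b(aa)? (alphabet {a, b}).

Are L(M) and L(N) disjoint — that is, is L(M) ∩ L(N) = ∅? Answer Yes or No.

Yes

Converting the expression N to a DFA (subset construction, then merging equivalent states) gives the minimal DFA with states {n0, n1, n2, n3, n4, n5}, start state n0, accepting states {n2, n5} and transitions n0: a→n1, b→n2; n1: a→n3, b→n2; n2: a→n4, b→n3; n3: a→n3, b→n3; n4: a→n5, b→n3; n5: a→n3, b→n3.
Exploring the product automaton M × N from the start pair (q0, n0), following both machines on each input symbol, reaches 10 state pairs: (q0, n0), (q3, n1), (q0, n2), (q4, n3), (q3, n4), (q0, n3), (q1, n3), (q3, n3), (q4, n5), (q2, n3).
M accepts in {q1, q2, q3} and N accepts in {n2, n5}; no reachable pair has both components accepting, so no string drives both machines to acceptance simultaneously and L(M) ∩ L(N) = ∅.
So no string is accepted by both, and the intersection is empty.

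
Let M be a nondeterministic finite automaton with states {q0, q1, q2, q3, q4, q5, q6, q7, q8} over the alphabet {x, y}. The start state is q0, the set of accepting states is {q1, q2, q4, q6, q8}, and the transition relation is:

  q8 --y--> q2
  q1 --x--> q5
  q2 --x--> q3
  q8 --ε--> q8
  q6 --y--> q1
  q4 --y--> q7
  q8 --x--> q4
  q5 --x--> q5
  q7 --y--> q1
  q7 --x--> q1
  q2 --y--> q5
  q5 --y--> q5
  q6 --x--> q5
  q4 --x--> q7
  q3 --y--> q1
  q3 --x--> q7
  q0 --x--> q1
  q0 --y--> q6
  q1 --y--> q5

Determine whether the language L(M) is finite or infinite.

The useful states (reachable from q0 and able to reach an accepting state) are {q0, q1, q6}.
Restricted to these states the transition graph has no cycle, so every accepting path has bounded length and L is finite.

finite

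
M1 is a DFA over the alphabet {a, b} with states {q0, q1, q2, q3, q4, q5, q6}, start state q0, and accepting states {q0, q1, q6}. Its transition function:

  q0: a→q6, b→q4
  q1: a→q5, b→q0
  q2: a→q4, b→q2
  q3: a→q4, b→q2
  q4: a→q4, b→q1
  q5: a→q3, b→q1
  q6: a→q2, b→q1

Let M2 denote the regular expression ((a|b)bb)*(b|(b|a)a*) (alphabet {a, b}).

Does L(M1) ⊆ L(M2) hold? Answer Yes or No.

The empty string ε is in L(M1) but not in L(M2).
So L(M1) ⊄ L(M2).

No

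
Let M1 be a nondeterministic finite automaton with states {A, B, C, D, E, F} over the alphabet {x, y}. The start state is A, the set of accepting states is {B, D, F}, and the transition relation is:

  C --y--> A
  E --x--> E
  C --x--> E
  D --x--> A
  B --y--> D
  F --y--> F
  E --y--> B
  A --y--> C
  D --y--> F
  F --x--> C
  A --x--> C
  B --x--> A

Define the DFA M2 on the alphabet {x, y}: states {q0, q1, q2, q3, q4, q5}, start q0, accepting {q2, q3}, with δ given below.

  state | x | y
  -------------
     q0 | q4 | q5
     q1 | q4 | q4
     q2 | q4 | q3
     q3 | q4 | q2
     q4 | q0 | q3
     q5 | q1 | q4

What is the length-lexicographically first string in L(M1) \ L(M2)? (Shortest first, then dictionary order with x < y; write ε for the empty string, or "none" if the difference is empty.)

xxy

The string xxy is accepted by M1 but not by M2.
No shorter string lies in the difference, and xxy is the lexicographically first length-3 string in L(M1) \ L(M2).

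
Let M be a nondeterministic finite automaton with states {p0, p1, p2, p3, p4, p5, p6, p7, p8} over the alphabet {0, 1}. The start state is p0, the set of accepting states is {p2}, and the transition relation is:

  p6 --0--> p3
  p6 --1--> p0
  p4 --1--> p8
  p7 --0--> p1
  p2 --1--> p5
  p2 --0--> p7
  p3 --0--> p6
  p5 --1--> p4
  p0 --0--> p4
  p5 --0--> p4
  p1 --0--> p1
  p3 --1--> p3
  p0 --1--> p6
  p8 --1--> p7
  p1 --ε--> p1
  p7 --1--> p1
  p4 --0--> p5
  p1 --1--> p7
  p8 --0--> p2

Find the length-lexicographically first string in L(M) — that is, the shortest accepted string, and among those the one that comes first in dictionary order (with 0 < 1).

A breadth-first search from p0 reaches an accepting state first via the path p0 → p4 → p8 → p2 on input 010.
No string of length < 3 is accepted (BFS exhausts all shorter strings without reaching an accepting state), and 010 is the lexicographically least accepting string of length 3.

010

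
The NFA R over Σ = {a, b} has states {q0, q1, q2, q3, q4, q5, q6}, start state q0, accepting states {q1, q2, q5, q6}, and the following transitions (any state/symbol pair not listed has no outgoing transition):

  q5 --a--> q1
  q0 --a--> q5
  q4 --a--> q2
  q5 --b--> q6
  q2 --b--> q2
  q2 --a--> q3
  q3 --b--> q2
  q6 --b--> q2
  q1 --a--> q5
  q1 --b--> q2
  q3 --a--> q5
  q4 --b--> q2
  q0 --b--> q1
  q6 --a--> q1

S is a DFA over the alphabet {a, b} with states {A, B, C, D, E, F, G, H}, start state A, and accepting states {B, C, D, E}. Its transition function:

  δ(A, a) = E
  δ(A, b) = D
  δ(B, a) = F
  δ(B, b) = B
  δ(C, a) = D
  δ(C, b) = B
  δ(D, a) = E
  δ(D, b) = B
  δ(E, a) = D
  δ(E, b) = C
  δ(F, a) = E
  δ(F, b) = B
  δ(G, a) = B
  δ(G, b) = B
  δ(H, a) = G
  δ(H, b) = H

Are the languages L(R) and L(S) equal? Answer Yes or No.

Exploring the product automaton R × S from the start pair (q0, A), following both machines on each input symbol, reaches 6 state pairs: (q0, A), (q5, E), (q1, D), (q6, C), (q2, B), (q3, F).
R accepts in {q1, q2, q5, q6} and S accepts in {B, C, D, E}. In every reachable pair the two components are either both accepting — (q5, E), (q1, D), (q6, C), (q2, B) — or both non-accepting, so no string is accepted by exactly one of the machines: L(R) \ L(S) and L(S) \ L(R) are both empty.
Hence every string is accepted by R iff it is accepted by S, and the two languages coincide.

Yes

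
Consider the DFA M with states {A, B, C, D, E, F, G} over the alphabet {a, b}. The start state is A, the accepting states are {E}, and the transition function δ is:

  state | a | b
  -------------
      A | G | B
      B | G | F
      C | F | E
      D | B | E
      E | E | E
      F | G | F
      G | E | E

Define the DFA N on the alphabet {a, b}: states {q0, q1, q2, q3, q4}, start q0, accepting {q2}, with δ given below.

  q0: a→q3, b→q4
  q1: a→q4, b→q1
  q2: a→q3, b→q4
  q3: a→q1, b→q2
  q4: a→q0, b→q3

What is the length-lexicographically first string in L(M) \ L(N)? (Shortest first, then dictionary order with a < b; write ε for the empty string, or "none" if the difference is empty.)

aa

The string aa is accepted by M but not by N.
No shorter string lies in the difference, and aa is the lexicographically first length-2 string in L(M) \ L(N).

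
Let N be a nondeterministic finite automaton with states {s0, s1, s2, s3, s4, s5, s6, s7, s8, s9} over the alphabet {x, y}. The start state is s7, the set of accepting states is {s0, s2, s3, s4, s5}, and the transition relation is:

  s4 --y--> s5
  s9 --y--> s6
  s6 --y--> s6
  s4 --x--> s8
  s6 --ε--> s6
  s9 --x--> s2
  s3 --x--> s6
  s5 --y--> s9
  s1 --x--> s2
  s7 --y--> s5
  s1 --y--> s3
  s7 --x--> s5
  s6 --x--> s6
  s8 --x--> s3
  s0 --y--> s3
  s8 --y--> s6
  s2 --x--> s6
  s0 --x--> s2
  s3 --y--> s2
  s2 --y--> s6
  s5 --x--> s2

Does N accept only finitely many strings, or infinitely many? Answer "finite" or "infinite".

The useful states (reachable from s7 and able to reach an accepting state) are {s2, s5, s7, s9}.
Restricted to these states the transition graph has no cycle, so every accepting path has bounded length and L is finite.

finite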